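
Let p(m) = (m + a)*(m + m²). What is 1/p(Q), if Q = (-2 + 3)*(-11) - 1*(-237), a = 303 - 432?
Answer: 1/4976294 ≈ 2.0095e-7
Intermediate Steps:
a = -129
Q = 226 (Q = 1*(-11) + 237 = -11 + 237 = 226)
p(m) = (-129 + m)*(m + m²) (p(m) = (m - 129)*(m + m²) = (-129 + m)*(m + m²))
1/p(Q) = 1/(226*(-129 + 226² - 128*226)) = 1/(226*(-129 + 51076 - 28928)) = 1/(226*22019) = 1/4976294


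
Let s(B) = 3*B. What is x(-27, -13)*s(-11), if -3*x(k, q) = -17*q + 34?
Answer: 2805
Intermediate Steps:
x(k, q) = -34/3 + 17*q/3 (x(k, q) = -(-17*q + 34)/3 = -(34 - 17*q)/3 = -34/3 + 17*q/3)
x(-27, -13)*s(-11) = (-34/3 + (17/3)*(-13))*(3*(-11)) = (-34/3 - 221/3)*(-33) = -85*(-33) = 2805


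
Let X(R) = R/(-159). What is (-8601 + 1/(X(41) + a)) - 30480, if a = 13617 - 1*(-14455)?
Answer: -174434408808/4463407 ≈ -39081.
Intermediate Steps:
a = 28072 (a = 13617 + 14455 = 28072)
X(R) = -R/159 (X(R) = R*(-1/159) = -R/159)
(-8601 + 1/(X(41) + a)) - 30480 = (-8601 + 1/(-1/159*41 + 28072)) - 30480 = (-8601 + 1/(-41/159 + 28072)) - 30480 = (-8601 + 1/(4463407/159)) - 30480 = (-8601 + 159/4463407) - 30480 = -38389763448/4463407 - 30480 = -174434408808/4463407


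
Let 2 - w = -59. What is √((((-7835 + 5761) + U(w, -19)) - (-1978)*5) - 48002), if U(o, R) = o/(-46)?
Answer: I*√85036382/46 ≈ 200.47*I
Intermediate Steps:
w = 61 (w = 2 - 1*(-59) = 2 + 59 = 61)
U(o, R) = -o/46 (U(o, R) = o*(-1/46) = -o/46)
√((((-7835 + 5761) + U(w, -19)) - (-1978)*5) - 48002) = √((((-7835 + 5761) - 1/46*61) - (-1978)*5) - 48002) = √(((-2074 - 61/46) - 1*(-9890)) - 48002) = √((-95465/46 + 9890) - 48002) = √(359475/46 - 48002) = √(-1848617/46) = I*√85036382/46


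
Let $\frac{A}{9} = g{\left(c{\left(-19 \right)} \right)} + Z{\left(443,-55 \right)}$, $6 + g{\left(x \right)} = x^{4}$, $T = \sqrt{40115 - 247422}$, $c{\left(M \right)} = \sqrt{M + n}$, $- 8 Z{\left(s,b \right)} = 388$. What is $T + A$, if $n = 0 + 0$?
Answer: $\frac{5517}{2} + i \sqrt{207307} \approx 2758.5 + 455.31 i$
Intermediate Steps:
$Z{\left(s,b \right)} = - \frac{97}{2}$ ($Z{\left(s,b \right)} = \left(- \frac{1}{8}\right) 388 = - \frac{97}{2}$)
$n = 0$
$c{\left(M \right)} = \sqrt{M}$ ($c{\left(M \right)} = \sqrt{M + 0} = \sqrt{M}$)
$T = i \sqrt{207307}$ ($T = \sqrt{-207307} = i \sqrt{207307} \approx 455.31 i$)
$g{\left(x \right)} = -6 + x^{4}$
$A = \frac{5517}{2}$ ($A = 9 \left(\left(-6 + \left(\sqrt{-19}\right)^{4}\right) - \frac{97}{2}\right) = 9 \left(\left(-6 + \left(i \sqrt{19}\right)^{4}\right) - \frac{97}{2}\right) = 9 \left(\left(-6 + 361\right) - \frac{97}{2}\right) = 9 \left(355 - \frac{97}{2}\right) = 9 \cdot \frac{613}{2} = \frac{5517}{2} \approx 2758.5$)
$T + A = i \sqrt{207307} + \frac{5517}{2} = \frac{5517}{2} + i \sqrt{207307}$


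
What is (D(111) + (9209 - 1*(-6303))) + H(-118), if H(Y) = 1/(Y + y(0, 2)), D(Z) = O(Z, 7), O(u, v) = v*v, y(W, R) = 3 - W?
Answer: 1789514/115 ≈ 15561.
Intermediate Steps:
O(u, v) = v**2
D(Z) = 49 (D(Z) = 7**2 = 49)
H(Y) = 1/(3 + Y) (H(Y) = 1/(Y + (3 - 1*0)) = 1/(Y + (3 + 0)) = 1/(Y + 3) = 1/(3 + Y))
(D(111) + (9209 - 1*(-6303))) + H(-118) = (49 + (9209 - 1*(-6303))) + 1/(3 - 118) = (49 + (9209 + 6303)) + 1/(-115) = (49 + 15512) - 1/115 = 15561 - 1/115 = 1789514/115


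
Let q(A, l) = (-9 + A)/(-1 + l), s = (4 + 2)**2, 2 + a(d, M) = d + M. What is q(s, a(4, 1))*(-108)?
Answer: -1458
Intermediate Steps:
a(d, M) = -2 + M + d (a(d, M) = -2 + (d + M) = -2 + (M + d) = -2 + M + d)
s = 36 (s = 6**2 = 36)
q(A, l) = (-9 + A)/(-1 + l)
q(s, a(4, 1))*(-108) = ((-9 + 36)/(-1 + (-2 + 1 + 4)))*(-108) = (27/(-1 + 3))*(-108) = (27/2)*(-108) = -1458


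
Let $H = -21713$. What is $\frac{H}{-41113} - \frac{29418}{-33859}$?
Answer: $\frac{1944642701}{1392045067} \approx 1.397$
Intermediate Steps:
$\frac{H}{-41113} - \frac{29418}{-33859} = - \frac{21713}{-41113} - \frac{29418}{-33859} = \left(-21713\right) \left(- \frac{1}{41113}\right) - - \frac{29418}{33859} = \frac{21713}{41113} + \frac{29418}{33859} = \frac{1944642701}{1392045067}$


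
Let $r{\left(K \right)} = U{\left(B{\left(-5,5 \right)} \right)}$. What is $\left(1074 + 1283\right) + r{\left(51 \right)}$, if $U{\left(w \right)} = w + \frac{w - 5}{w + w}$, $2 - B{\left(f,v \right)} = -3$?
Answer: $2362$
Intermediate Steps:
$B{\left(f,v \right)} = 5$ ($B{\left(f,v \right)} = 2 - -3 = 2 + 3 = 5$)
$U{\left(w \right)} = w + \frac{-5 + w}{2 w}$
$r{\left(K \right)} = 5$ ($r{\left(K \right)} = \frac{1}{2} + 5 - \frac{5}{2 \cdot 5} = \frac{1}{2} + 5 - \frac{1}{2} = 5$)
$\left(1074 + 1283\right) + r{\left(51 \right)} = \left(1074 + 1283\right) + 5 = 2357 + 5 = 2362$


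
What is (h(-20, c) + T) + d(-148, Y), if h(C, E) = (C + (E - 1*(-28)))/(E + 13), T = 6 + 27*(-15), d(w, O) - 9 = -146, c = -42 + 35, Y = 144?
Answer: -3215/6 ≈ -535.83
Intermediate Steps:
c = -7
d(w, O) = -137 (d(w, O) = 9 - 146 = -137)
T = -399 (T = 6 - 405 = -399)
h(C, E) = (28 + C + E)/(13 + E) (h(C, E) = (C + (E + 28))/(13 + E) = (C + (28 + E))/(13 + E) = (28 + C + E)/(13 + E))
(h(-20, c) + T) + d(-148, Y) = ((28 - 20 - 7)/(13 - 7) - 399) - 137 = (1/6 - 399) - 137 = ((⅙)*1 - 399) - 137 = (⅙ - 399) - 137 = -2393/6 - 137 = -3215/6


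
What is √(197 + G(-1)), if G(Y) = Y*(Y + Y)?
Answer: √199 ≈ 14.107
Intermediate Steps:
G(Y) = 2*Y² (G(Y) = Y*(2*Y) = 2*Y²)
√(197 + G(-1)) = √(197 + 2*(-1)²) = √(197 + 2*1) = √(197 + 2) = √199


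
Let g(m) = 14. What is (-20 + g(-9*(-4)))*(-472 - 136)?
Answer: 3648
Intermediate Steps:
(-20 + g(-9*(-4)))*(-472 - 136) = (-20 + 14)*(-472 - 136) = -6*(-608) = 3648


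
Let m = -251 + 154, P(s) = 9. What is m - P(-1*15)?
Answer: -106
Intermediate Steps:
m = -97
m - P(-1*15) = -97 - 1*9 = -97 - 9 = -106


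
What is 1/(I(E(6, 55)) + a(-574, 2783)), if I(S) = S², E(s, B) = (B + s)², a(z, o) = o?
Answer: 1/13848624 ≈ 7.2209e-8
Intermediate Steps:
1/(I(E(6, 55)) + a(-574, 2783)) = 1/(((55 + 6)²)² + 2783) = 1/((61²)² + 2783) = 1/(3721² + 2783) = 1/(13845841 + 2783) = 1/13848624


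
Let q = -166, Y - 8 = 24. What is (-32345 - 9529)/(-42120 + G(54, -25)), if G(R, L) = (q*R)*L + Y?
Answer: -20937/91006 ≈ -0.23006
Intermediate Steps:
Y = 32 (Y = 8 + 24 = 32)
G(R, L) = 32 - 166*L*R (G(R, L) = (-166*R)*L + 32 = -166*L*R + 32 = 32 - 166*L*R)
(-32345 - 9529)/(-42120 + G(54, -25)) = (-32345 - 9529)/(-42120 + (32 - 166*(-25)*54)) = -41874/(-42120 + (32 + 224100)) = -41874/(-42120 + 224132) = -41874/182012 = -41874*1/182012 = -20937/91006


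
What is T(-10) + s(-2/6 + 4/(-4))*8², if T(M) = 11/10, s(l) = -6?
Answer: -3829/10 ≈ -382.90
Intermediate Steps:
T(M) = 11/10 (T(M) = 11*(⅒) = 11/10)
T(-10) + s(-2/6 + 4/(-4))*8² = 11/10 - 6*8² = 11/10 - 6*64 = 11/10 - 384 = -3829/10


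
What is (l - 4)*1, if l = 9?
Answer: 5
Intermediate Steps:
(l - 4)*1 = (9 - 4)*1 = 5*1 = 5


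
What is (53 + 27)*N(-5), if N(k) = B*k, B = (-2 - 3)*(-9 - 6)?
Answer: -30000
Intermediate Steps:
B = 75 (B = -5*(-15) = 75)
N(k) = 75*k
(53 + 27)*N(-5) = (53 + 27)*(75*(-5)) = 80*(-375) = -30000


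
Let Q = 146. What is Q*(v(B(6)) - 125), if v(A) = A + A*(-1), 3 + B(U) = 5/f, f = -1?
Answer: -18250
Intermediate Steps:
B(U) = -8 (B(U) = -3 + 5/(-1) = -3 + 5*(-1) = -3 - 5 = -8)
v(A) = 0 (v(A) = A - A = 0)
Q*(v(B(6)) - 125) = 146*(0 - 125) = 146*(-125) = -18250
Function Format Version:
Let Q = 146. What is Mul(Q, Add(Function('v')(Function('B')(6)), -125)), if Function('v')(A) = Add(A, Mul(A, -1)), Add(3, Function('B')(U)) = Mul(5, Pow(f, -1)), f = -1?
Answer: -18250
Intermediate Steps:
Function('B')(U) = -8 (Function('B')(U) = Add(-3, Mul(5, Pow(-1, -1))) = Add(-3, Mul(5, -1)) = Add(-3, -5) = -8)
Function('v')(A) = 0 (Function('v')(A) = Add(A, Mul(-1, A)) = 0)
Mul(Q, Add(Function('v')(Function('B')(6)), -125)) = Mul(146, Add(0, -125)) = Mul(146, -125) = -18250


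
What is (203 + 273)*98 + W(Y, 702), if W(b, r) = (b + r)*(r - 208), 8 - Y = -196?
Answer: 494212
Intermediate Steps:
Y = 204 (Y = 8 - 1*(-196) = 8 + 196 = 204)
W(b, r) = (-208 + r)*(b + r) (W(b, r) = (b + r)*(-208 + r) = (-208 + r)*(b + r))
(203 + 273)*98 + W(Y, 702) = (203 + 273)*98 + (702² - 208*204 - 208*702 + 204*702) = 476*98 + (492804 - 42432 - 146016 + 143208) = 46648 + 447564 = 494212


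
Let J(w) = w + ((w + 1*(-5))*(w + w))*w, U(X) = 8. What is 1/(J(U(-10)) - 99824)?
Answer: -1/99432 ≈ -1.0057e-5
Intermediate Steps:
J(w) = w + 2*w**2*(-5 + w) (J(w) = w + ((w - 5)*(2*w))*w = w + ((-5 + w)*(2*w))*w = w + (2*w*(-5 + w))*w = w + 2*w**2*(-5 + w))
1/(J(U(-10)) - 99824) = 1/(8*(1 - 10*8 + 2*8**2) - 99824) = 1/(8*(1 - 80 + 2*64) - 99824) = 1/(8*(1 - 80 + 128) - 99824) = 1/(8*49 - 99824) = 1/(392 - 99824) = 1/(-99432) = -1/99432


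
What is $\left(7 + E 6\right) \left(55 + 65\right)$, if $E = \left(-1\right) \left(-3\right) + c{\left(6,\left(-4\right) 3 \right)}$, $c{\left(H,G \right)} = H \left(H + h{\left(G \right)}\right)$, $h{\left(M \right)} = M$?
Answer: $-22920$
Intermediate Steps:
$c{\left(H,G \right)} = H \left(G + H\right)$ ($c{\left(H,G \right)} = H \left(H + G\right) = H \left(G + H\right)$)
$E = -33$ ($E = \left(-1\right) \left(-3\right) + 6 \left(\left(-4\right) 3 + 6\right) = 3 + 6 \left(-12 + 6\right) = 3 + 6 \left(-6\right) = 3 - 36 = -33$)
$\left(7 + E 6\right) \left(55 + 65\right) = \left(7 - 198\right) \left(55 + 65\right) = \left(7 - 198\right) 120 = \left(-191\right) 120 = -22920$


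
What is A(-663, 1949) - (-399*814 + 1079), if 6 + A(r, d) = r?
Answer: 323038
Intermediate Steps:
A(r, d) = -6 + r
A(-663, 1949) - (-399*814 + 1079) = (-6 - 663) - (-399*814 + 1079) = -669 - (-324786 + 1079) = -669 - 1*(-323707) = -669 + 323707 = 323038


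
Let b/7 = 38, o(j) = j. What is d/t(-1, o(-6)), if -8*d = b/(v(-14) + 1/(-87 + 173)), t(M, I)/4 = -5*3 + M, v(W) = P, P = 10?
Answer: 817/15744 ≈ 0.051893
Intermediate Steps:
v(W) = 10
b = 266 (b = 7*38 = 266)
t(M, I) = -60 + 4*M (t(M, I) = 4*(-5*3 + M) = 4*(-15 + M) = -60 + 4*M)
d = -817/246 (d = -133/(4*(10 + 1/(-87 + 173))) = -133/(4*(10 + 1/86)) = -133/(4*861/86) = -133*86/(4*861) = -⅛*3268/123 = -817/246 ≈ -3.3211)
d/t(-1, o(-6)) = -817/(246*(-60 + 4*(-1))) = -817/(246*(-60 - 4)) = -817/246/(-64) = -817/246*(-1/64) = 817/15744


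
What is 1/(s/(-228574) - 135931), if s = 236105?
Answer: -228574/31070528499 ≈ -7.3566e-6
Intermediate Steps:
1/(s/(-228574) - 135931) = 1/(236105/(-228574) - 135931) = 1/(236105*(-1/228574) - 135931) = 1/(-236105/228574 - 135931) = 1/(-31070528499/228574) = -228574/31070528499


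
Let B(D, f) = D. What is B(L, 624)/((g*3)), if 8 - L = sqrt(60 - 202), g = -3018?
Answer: -4/4527 + I*sqrt(142)/9054 ≈ -0.00088359 + 0.0013161*I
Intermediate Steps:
L = 8 - I*sqrt(142) (L = 8 - sqrt(60 - 202) = 8 - sqrt(-142) = 8 - I*sqrt(142) ≈ 8.0 - 11.916*I)
B(L, 624)/((g*3)) = (8 - I*sqrt(142))/((-3018*3)) = (8 - I*sqrt(142))/(-9054) = (8 - I*sqrt(142))*(-1/9054) = -4/4527 + I*sqrt(142)/9054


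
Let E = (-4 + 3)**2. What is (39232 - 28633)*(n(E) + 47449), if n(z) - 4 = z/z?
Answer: 502964946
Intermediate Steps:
E = 1 (E = (-1)**2 = 1)
n(z) = 5 (n(z) = 4 + z/z = 4 + 1 = 5)
(39232 - 28633)*(n(E) + 47449) = (39232 - 28633)*(5 + 47449) = 10599*47454 = 502964946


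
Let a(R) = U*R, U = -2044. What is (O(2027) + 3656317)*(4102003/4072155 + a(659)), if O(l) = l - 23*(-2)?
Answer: -4013379967172974606/814431 ≈ -4.9278e+12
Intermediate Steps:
O(l) = 46 + l (O(l) = l + 46 = 46 + l)
a(R) = -2044*R
(O(2027) + 3656317)*(4102003/4072155 + a(659)) = ((46 + 2027) + 3656317)*(4102003/4072155 - 2044*659) = (2073 + 3656317)*(4102003*(1/4072155) - 1346996) = 3658390*(4102003/4072155 - 1346996) = 3658390*(-5485172394377/4072155) = -4013379967172974606/814431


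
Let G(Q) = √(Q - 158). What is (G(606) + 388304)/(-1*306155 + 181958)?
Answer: -388304/124197 - 8*√7/124197 ≈ -3.1267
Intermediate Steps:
G(Q) = √(-158 + Q)
(G(606) + 388304)/(-1*306155 + 181958) = (√(-158 + 606) + 388304)/(-1*306155 + 181958) = (√448 + 388304)/(-306155 + 181958) = (8*√7 + 388304)/(-124197) = (388304 + 8*√7)*(-1/124197) = -388304/124197 - 8*√7/124197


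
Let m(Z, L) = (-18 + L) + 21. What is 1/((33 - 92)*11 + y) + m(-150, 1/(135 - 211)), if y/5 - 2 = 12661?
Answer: 7112629/2381308 ≈ 2.9869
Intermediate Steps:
y = 63315 (y = 10 + 5*12661 = 10 + 63305 = 63315)
m(Z, L) = 3 + L
1/((33 - 92)*11 + y) + m(-150, 1/(135 - 211)) = 1/((33 - 92)*11 + 63315) + (3 + 1/(135 - 211)) = 1/(-59*11 + 63315) + (3 + 1/(-76)) = 1/(-649 + 63315) + (3 - 1/76) = 1/62666 + 227/76 = 7112629/2381308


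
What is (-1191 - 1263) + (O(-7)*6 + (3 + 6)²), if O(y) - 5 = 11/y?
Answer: -16467/7 ≈ -2352.4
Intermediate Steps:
O(y) = 5 + 11/y
(-1191 - 1263) + (O(-7)*6 + (3 + 6)²) = (-1191 - 1263) + ((5 + 11/(-7))*6 + (3 + 6)²) = -2454 + ((5 + 11*(-⅐))*6 + 9²) = -2454 + ((5 - 11/7)*6 + 81) = -2454 + ((24/7)*6 + 81) = -2454 + (144/7 + 81) = -2454 + 711/7 = -16467/7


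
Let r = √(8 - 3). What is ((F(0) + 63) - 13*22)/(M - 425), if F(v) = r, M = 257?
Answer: 223/168 - √5/168 ≈ 1.3141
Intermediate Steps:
r = √5 ≈ 2.2361
F(v) = √5
((F(0) + 63) - 13*22)/(M - 425) = ((√5 + 63) - 13*22)/(257 - 425) = ((63 + √5) - 286)/(-168) = (-223 + √5)*(-1/168) = 223/168 - √5/168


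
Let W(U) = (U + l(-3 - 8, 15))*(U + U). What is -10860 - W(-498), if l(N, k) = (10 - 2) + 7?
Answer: -491928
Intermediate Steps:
l(N, k) = 15 (l(N, k) = 8 + 7 = 15)
W(U) = 2*U*(15 + U) (W(U) = (U + 15)*(U + U) = (15 + U)*(2*U) = 2*U*(15 + U))
-10860 - W(-498) = -10860 - 2*(-498)*(15 - 498) = -10860 - 2*(-498)*(-483) = -10860 - 1*481068 = -10860 - 481068 = -491928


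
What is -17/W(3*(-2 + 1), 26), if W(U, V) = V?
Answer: -17/26 ≈ -0.65385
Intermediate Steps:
-17/W(3*(-2 + 1), 26) = -17/26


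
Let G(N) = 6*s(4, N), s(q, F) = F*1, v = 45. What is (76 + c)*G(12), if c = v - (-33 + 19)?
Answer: 9720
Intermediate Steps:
s(q, F) = F
c = 59 (c = 45 - (-33 + 19) = 45 - 1*(-14) = 45 + 14 = 59)
G(N) = 6*N
(76 + c)*G(12) = (76 + 59)*(6*12) = 135*72 = 9720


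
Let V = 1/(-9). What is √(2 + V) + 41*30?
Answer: 1230 + √17/3 ≈ 1231.4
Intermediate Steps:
V = -⅑ ≈ -0.11111
√(2 + V) + 41*30 = √(2 - ⅑) + 41*30 = √(17/9) + 1230 = √17/3 + 1230 = 1230 + √17/3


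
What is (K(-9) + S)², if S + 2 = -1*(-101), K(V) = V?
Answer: 8100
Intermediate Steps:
S = 99 (S = -2 - 1*(-101) = -2 + 101 = 99)
(K(-9) + S)² = (-9 + 99)² = 90² = 8100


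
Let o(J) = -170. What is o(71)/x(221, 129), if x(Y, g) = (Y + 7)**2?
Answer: -85/25992 ≈ -0.0032702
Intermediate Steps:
x(Y, g) = (7 + Y)**2
o(71)/x(221, 129) = -170/(7 + 221)**2 = -170/(228**2) = -170/51984 = -170*1/51984 = -85/25992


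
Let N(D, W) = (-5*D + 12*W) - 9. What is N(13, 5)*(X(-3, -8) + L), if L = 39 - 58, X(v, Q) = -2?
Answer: 294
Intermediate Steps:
N(D, W) = -9 - 5*D + 12*W
L = -19
N(13, 5)*(X(-3, -8) + L) = (-9 - 5*13 + 12*5)*(-2 - 19) = (-9 - 65 + 60)*(-21) = -14*(-21) = 294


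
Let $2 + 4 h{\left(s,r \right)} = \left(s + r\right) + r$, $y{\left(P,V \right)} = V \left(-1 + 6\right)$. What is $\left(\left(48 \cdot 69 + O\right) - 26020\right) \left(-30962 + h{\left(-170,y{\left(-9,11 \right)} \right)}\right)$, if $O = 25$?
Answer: $\frac{1405325265}{2} \approx 7.0266 \cdot 10^{8}$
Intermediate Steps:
$y{\left(P,V \right)} = 5 V$ ($y{\left(P,V \right)} = V 5 = 5 V$)
$h{\left(s,r \right)} = - \frac{1}{2} + \frac{r}{2} + \frac{s}{4}$ ($h{\left(s,r \right)} = - \frac{1}{2} + \frac{\left(s + r\right) + r}{4} = - \frac{1}{2} + \frac{\left(r + s\right) + r}{4} = - \frac{1}{2} + \frac{s + 2 r}{4} = - \frac{1}{2} + \left(\frac{r}{2} + \frac{s}{4}\right) = - \frac{1}{2} + \frac{r}{2} + \frac{s}{4}$)
$\left(\left(48 \cdot 69 + O\right) - 26020\right) \left(-30962 + h{\left(-170,y{\left(-9,11 \right)} \right)}\right) = \left(\left(48 \cdot 69 + 25\right) - 26020\right) \left(-30962 + \left(- \frac{1}{2} + \frac{5 \cdot 11}{2} + \frac{1}{4} \left(-170\right)\right)\right) = \left(\left(3312 + 25\right) - 26020\right) \left(-30962 - \frac{31}{2}\right) = \left(3337 - 26020\right) \left(-30962 - \frac{31}{2}\right) = - 22683 \left(-30962 - \frac{31}{2}\right) = \left(-22683\right) \left(- \frac{61955}{2}\right) = \frac{1405325265}{2}$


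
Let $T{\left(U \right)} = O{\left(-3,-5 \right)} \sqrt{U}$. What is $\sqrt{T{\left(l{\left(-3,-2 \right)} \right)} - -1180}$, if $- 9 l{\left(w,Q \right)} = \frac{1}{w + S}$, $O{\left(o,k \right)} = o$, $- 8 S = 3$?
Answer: $\frac{\sqrt{10620 - 2 \sqrt{6}}}{3} \approx 34.343$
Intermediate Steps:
$S = - \frac{3}{8}$ ($S = \left(- \frac{1}{8}\right) 3 = - \frac{3}{8} \approx -0.375$)
$l{\left(w,Q \right)} = - \frac{1}{9 \left(- \frac{3}{8} + w\right)}$ ($l{\left(w,Q \right)} = - \frac{1}{9 \left(w - \frac{3}{8}\right)} = - \frac{1}{9 \left(- \frac{3}{8} + w\right)}$)
$T{\left(U \right)} = - 3 \sqrt{U}$
$\sqrt{T{\left(l{\left(-3,-2 \right)} \right)} - -1180} = \sqrt{- 3 \sqrt{- \frac{8}{-27 + 72 \left(-3\right)}} - -1180} = \sqrt{- 3 \sqrt{- \frac{8}{-27 - 216}} + 1180} = \sqrt{- 3 \sqrt{- \frac{8}{-243}} + 1180} = \sqrt{- 3 \sqrt{\left(-8\right) \left(- \frac{1}{243}\right)} + 1180} = \sqrt{- 3 \sqrt{\frac{8}{243}} + 1180} = \sqrt{- 3 \frac{2 \sqrt{6}}{27} + 1180} = \sqrt{- \frac{2 \sqrt{6}}{9} + 1180} = \sqrt{1180 - \frac{2 \sqrt{6}}{9}}$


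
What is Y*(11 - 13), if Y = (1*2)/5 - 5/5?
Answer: 6/5 ≈ 1.2000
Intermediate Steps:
Y = -3/5 (Y = 2*(1/5) - 5*1/5 = 2/5 - 1 = -3/5 ≈ -0.60000)
Y*(11 - 13) = -3*(11 - 13)/5 = -3/5*(-2) = 6/5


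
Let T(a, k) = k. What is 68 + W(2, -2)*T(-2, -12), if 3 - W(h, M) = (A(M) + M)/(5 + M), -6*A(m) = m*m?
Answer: 64/3 ≈ 21.333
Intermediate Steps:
A(m) = -m²/6 (A(m) = -m*m/6 = -m²/6)
W(h, M) = 3 - (M - M²/6)/(5 + M) (W(h, M) = 3 - (-M²/6 + M)/(5 + M) = 3 - (M - M²/6)/(5 + M))
68 + W(2, -2)*T(-2, -12) = 68 + ((90 + (-2)² + 12*(-2))/(6*(5 - 2)))*(-12) = 68 + ((⅙)*(90 + 4 - 24)/3)*(-12) = 68 + ((⅙)*(⅓)*70)*(-12) = 68 + (35/9)*(-12) = 68 - 140/3 = 64/3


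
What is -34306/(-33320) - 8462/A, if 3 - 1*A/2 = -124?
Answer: -4018237/124460 ≈ -32.285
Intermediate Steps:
A = 254 (A = 6 - 2*(-124) = 6 + 248 = 254)
-34306/(-33320) - 8462/A = -34306/(-33320) - 8462/254 = -34306*(-1/33320) - 8462*1/254 = 1009/980 - 4231/127 = -4018237/124460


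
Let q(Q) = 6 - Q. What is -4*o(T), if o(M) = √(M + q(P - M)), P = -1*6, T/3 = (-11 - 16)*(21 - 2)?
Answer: -4*I*√3066 ≈ -221.49*I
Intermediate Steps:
T = -1539 (T = 3*((-11 - 16)*(21 - 2)) = 3*(-27*19) = 3*(-513) = -1539)
P = -6
o(M) = √(12 + 2*M) (o(M) = √(M + (6 - (-6 - M))) = √(M + (6 + (6 + M))) = √(M + (12 + M)) = √(12 + 2*M))
-4*o(T) = -4*√(12 + 2*(-1539)) = -4*√(12 - 3078) = -4*I*√3066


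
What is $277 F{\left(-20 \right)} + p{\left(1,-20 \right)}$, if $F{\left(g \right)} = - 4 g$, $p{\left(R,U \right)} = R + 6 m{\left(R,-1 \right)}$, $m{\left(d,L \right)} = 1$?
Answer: $22167$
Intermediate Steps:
$p{\left(R,U \right)} = 6 + R$ ($p{\left(R,U \right)} = R + 6 \cdot 1 = R + 6 = 6 + R$)
$277 F{\left(-20 \right)} + p{\left(1,-20 \right)} = 277 \left(\left(-4\right) \left(-20\right)\right) + \left(6 + 1\right) = 277 \cdot 80 + 7 = 22160 + 7 = 22167$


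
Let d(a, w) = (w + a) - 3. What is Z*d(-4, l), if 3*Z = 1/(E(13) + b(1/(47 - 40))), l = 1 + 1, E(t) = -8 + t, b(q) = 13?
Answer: -5/54 ≈ -0.092593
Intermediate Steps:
l = 2
d(a, w) = -3 + a + w (d(a, w) = (a + w) - 3 = -3 + a + w)
Z = 1/54 (Z = 1/(3*((-8 + 13) + 13)) = 1/(3*(5 + 13)) = (⅓)/18 = (⅓)*(1/18) = 1/54 ≈ 0.018519)
Z*d(-4, l) = (-3 - 4 + 2)/54 = (1/54)*(-5) = -5/54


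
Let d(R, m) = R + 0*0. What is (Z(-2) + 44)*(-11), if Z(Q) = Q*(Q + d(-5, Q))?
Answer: -638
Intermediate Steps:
d(R, m) = R (d(R, m) = R + 0 = R)
Z(Q) = Q*(-5 + Q) (Z(Q) = Q*(Q - 5) = Q*(-5 + Q))
(Z(-2) + 44)*(-11) = (-2*(-5 - 2) + 44)*(-11) = (-2*(-7) + 44)*(-11) = (14 + 44)*(-11) = 58*(-11) = -638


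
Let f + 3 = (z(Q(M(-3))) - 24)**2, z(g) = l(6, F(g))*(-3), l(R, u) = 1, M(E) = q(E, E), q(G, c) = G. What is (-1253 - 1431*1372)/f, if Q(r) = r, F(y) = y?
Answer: -1964585/726 ≈ -2706.0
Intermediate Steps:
M(E) = E
z(g) = -3 (z(g) = 1*(-3) = -3)
f = 726 (f = -3 + (-3 - 24)**2 = -3 + (-27)**2 = -3 + 729 = 726)
(-1253 - 1431*1372)/f = (-1253 - 1431*1372)/726 = (-1253 - 1963332)*(1/726) = -1964585*1/726 = -1964585/726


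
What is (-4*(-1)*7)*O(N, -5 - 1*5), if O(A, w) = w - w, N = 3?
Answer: 0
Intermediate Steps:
O(A, w) = 0
(-4*(-1)*7)*O(N, -5 - 1*5) = (-4*(-1)*7)*0 = (4*7)*0 = 28*0 = 0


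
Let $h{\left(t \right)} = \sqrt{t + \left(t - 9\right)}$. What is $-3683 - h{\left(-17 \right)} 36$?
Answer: $-3683 - 36 i \sqrt{43} \approx -3683.0 - 236.07 i$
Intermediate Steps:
$h{\left(t \right)} = \sqrt{-9 + 2 t}$ ($h{\left(t \right)} = \sqrt{t + \left(-9 + t\right)} = \sqrt{-9 + 2 t}$)
$-3683 - h{\left(-17 \right)} 36 = -3683 - \sqrt{-9 + 2 \left(-17\right)} 36 = -3683 - \sqrt{-9 - 34} \cdot 36 = -3683 - \sqrt{-43} \cdot 36 = -3683 - i \sqrt{43} \cdot 36 = -3683 - 36 i \sqrt{43}$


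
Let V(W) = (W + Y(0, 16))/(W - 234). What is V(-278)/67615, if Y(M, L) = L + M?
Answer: 131/17309440 ≈ 7.5681e-6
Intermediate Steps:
V(W) = (16 + W)/(-234 + W) (V(W) = (W + (16 + 0))/(W - 234) = (W + 16)/(-234 + W) = (16 + W)/(-234 + W))
V(-278)/67615 = ((16 - 278)/(-234 - 278))/67615 = (-262/(-512))*(1/67615) = -1/512*(-262)*(1/67615) = (131/256)*(1/67615) = 131/17309440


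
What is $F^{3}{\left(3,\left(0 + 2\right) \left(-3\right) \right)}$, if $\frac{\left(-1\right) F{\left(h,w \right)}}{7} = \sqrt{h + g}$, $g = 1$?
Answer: $-2744$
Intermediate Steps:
$F{\left(h,w \right)} = - 7 \sqrt{1 + h}$ ($F{\left(h,w \right)} = - 7 \sqrt{h + 1} = - 7 \sqrt{1 + h}$)
$F^{3}{\left(3,\left(0 + 2\right) \left(-3\right) \right)} = \left(- 7 \sqrt{1 + 3}\right)^{3} = \left(- 7 \sqrt{4}\right)^{3} = \left(\left(-7\right) 2\right)^{3} = \left(-14\right)^{3} = -2744$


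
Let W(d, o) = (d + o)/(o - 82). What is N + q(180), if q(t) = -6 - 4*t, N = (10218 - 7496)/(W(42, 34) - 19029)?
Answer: -165827106/228367 ≈ -726.14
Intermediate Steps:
W(d, o) = (d + o)/(-82 + o)
N = -32664/228367 (N = (10218 - 7496)/((42 + 34)/(-82 + 34) - 19029) = 2722/(76/(-48) - 19029) = 2722/(-1/48*76 - 19029) = 2722/(-19/12 - 19029) = 2722/(-228367/12) = 2722*(-12/228367) = -32664/228367 ≈ -0.14303)
N + q(180) = -32664/228367 + (-6 - 4*180) = -32664/228367 + (-6 - 720) = -32664/228367 - 726 = -165827106/228367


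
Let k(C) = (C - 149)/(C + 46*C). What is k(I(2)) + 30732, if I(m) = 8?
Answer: 245853/8 ≈ 30732.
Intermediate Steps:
k(C) = (-149 + C)/(47*C) (k(C) = (-149 + C)/((47*C)) = (-149 + C)*(1/(47*C)) = (-149 + C)/(47*C))
k(I(2)) + 30732 = (1/47)*(-149 + 8)/8 + 30732 = (1/47)*(⅛)*(-141) + 30732 = -3/8 + 30732 = 245853/8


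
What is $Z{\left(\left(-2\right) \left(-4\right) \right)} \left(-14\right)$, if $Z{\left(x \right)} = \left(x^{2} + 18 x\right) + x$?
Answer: $-3024$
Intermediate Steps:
$Z{\left(x \right)} = x^{2} + 19 x$
$Z{\left(\left(-2\right) \left(-4\right) \right)} \left(-14\right) = \left(-2\right) \left(-4\right) \left(19 - -8\right) \left(-14\right) = 8 \left(19 + 8\right) \left(-14\right) = 8 \cdot 27 \left(-14\right) = 216 \left(-14\right) = -3024$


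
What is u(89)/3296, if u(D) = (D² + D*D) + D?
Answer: 15931/3296 ≈ 4.8334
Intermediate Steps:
u(D) = D + 2*D² (u(D) = (D² + D²) + D = 2*D² + D = D + 2*D²)
u(89)/3296 = (89*(1 + 2*89))/3296 = (89*(1 + 178))*(1/3296) = (89*179)*(1/3296) = 15931*(1/3296) = 15931/3296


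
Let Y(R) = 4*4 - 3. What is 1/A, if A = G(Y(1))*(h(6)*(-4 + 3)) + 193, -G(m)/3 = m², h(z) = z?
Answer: 1/3235 ≈ 0.00030912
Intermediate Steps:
Y(R) = 13 (Y(R) = 16 - 3 = 13)
G(m) = -3*m²
A = 3235 (A = (-3*13²)*(6*(-4 + 3)) + 193 = (-3*169)*(6*(-1)) + 193 = -507*(-6) + 193 = 3042 + 193 = 3235)
1/A = 1/3235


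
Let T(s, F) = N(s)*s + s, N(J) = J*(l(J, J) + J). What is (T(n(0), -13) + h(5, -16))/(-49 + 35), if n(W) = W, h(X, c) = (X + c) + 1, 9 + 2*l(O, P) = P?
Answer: 5/7 ≈ 0.71429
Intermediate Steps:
l(O, P) = -9/2 + P/2
N(J) = J*(-9/2 + 3*J/2) (N(J) = J*((-9/2 + J/2) + J) = J*(-9/2 + 3*J/2))
h(X, c) = 1 + X + c
T(s, F) = s + 3*s²*(-3 + s)/2 (T(s, F) = (3*s*(-3 + s)/2)*s + s = 3*s²*(-3 + s)/2 + s = s + 3*s²*(-3 + s)/2)
(T(n(0), -13) + h(5, -16))/(-49 + 35) = ((½)*0*(2 + 3*0*(-3 + 0)) + (1 + 5 - 16))/(-49 + 35) = ((½)*0*(2 + 3*0*(-3)) - 10)/(-14) = ((½)*0*(2 + 0) - 10)*(-1/14) = ((½)*0*2 - 10)*(-1/14) = (0 - 10)*(-1/14) = -10*(-1/14) = 5/7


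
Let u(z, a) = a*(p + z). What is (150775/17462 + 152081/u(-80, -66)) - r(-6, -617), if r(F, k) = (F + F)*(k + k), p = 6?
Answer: -629749745071/42642204 ≈ -14768.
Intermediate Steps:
r(F, k) = 4*F*k (r(F, k) = (2*F)*(2*k) = 4*F*k)
u(z, a) = a*(6 + z)
(150775/17462 + 152081/u(-80, -66)) - r(-6, -617) = (150775/17462 + 152081/((-66*(6 - 80)))) - 4*(-6)*(-617) = (150775*(1/17462) + 152081/((-66*(-74)))) - 1*14808 = (150775/17462 + 152081/4884) - 14808 = 1696011761/42642204 - 14808 = -629749745071/42642204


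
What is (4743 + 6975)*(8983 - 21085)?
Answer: -141811236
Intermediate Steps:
(4743 + 6975)*(8983 - 21085) = 11718*(-12102) = -141811236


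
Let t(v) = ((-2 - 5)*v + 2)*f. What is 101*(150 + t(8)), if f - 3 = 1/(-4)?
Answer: 303/2 ≈ 151.50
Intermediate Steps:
f = 11/4 (f = 3 + 1/(-4) = 3 - ¼ = 11/4 ≈ 2.7500)
t(v) = 11/2 - 77*v/4 (t(v) = ((-2 - 5)*v + 2)*(11/4) = (-7*v + 2)*(11/4) = (2 - 7*v)*(11/4) = 11/2 - 77*v/4)
101*(150 + t(8)) = 101*(150 + (11/2 - 77/4*8)) = 101*(150 + (11/2 - 154)) = 101*(150 - 297/2) = 101*(3/2) = 303/2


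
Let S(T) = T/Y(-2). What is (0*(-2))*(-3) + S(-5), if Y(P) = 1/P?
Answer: 10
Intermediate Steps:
Y(P) = 1/P
S(T) = -2*T (S(T) = T/(1/(-2)) = T/(-1/2) = T*(-2) = -2*T)
(0*(-2))*(-3) + S(-5) = (0*(-2))*(-3) - 2*(-5) = 0*(-3) + 10 = 0 + 10 = 10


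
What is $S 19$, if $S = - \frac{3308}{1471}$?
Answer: $- \frac{62852}{1471} \approx -42.727$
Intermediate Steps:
$S = - \frac{3308}{1471}$ ($S = \left(-3308\right) \frac{1}{1471} = - \frac{3308}{1471} \approx -2.2488$)
$S 19 = \left(- \frac{3308}{1471}\right) 19 = - \frac{62852}{1471}$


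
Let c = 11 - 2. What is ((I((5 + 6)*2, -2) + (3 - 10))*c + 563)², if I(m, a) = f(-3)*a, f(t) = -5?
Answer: 348100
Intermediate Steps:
I(m, a) = -5*a
c = 9
((I((5 + 6)*2, -2) + (3 - 10))*c + 563)² = ((-5*(-2) + (3 - 10))*9 + 563)² = ((10 - 7)*9 + 563)² = (3*9 + 563)² = (27 + 563)² = 590² = 348100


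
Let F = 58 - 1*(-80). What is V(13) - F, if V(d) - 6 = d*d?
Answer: 37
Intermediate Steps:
F = 138 (F = 58 + 80 = 138)
V(d) = 6 + d² (V(d) = 6 + d*d = 6 + d²)
V(13) - F = (6 + 13²) - 1*138 = (6 + 169) - 138 = 175 - 138 = 37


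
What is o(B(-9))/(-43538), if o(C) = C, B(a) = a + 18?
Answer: -9/43538 ≈ -0.00020672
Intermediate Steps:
B(a) = 18 + a
o(B(-9))/(-43538) = (18 - 9)/(-43538) = 9*(-1/43538) = -9/43538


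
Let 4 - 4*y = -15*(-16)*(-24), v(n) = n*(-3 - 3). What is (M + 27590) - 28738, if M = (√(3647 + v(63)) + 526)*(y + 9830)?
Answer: 5927398 + 11271*√3269 ≈ 6.5718e+6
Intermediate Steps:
v(n) = -6*n (v(n) = n*(-6) = -6*n)
y = 1441 (y = 1 - (-15*(-16))*(-24)/4 = 1 - 60*(-24) = 1 - ¼*(-5760) = 1 + 1440 = 1441)
M = 5928546 + 11271*√3269 (M = (√(3647 - 6*63) + 526)*(1441 + 9830) = (√(3647 - 378) + 526)*11271 = (√3269 + 526)*11271 = (526 + √3269)*11271 = 5928546 + 11271*√3269 ≈ 6.5730e+6)
(M + 27590) - 28738 = ((5928546 + 11271*√3269) + 27590) - 28738 = (5956136 + 11271*√3269) - 28738 = 5927398 + 11271*√3269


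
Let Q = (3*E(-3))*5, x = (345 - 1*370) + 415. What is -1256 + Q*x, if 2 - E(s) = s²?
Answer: -42206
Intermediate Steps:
x = 390 (x = (345 - 370) + 415 = -25 + 415 = 390)
E(s) = 2 - s²
Q = -105 (Q = (3*(2 - 1*(-3)²))*5 = (3*(2 - 1*9))*5 = (3*(2 - 9))*5 = (3*(-7))*5 = -21*5 = -105)
-1256 + Q*x = -1256 - 105*390 = -1256 - 40950 = -42206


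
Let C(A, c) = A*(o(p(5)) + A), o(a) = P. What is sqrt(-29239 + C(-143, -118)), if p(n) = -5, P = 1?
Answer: I*sqrt(8933) ≈ 94.515*I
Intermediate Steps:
o(a) = 1
C(A, c) = A*(1 + A)
sqrt(-29239 + C(-143, -118)) = sqrt(-29239 - 143*(1 - 143)) = sqrt(-29239 - 143*(-142)) = sqrt(-29239 + 20306) = sqrt(-8933) = I*sqrt(8933)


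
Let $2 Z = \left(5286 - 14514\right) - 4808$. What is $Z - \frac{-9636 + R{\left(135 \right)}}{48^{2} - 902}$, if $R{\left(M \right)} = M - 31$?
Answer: $- \frac{4914852}{701} \approx -7011.2$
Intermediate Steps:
$R{\left(M \right)} = -31 + M$
$Z = -7018$ ($Z = \frac{\left(5286 - 14514\right) - 4808}{2} = \frac{-9228 - 4808}{2} = \frac{1}{2} \left(-14036\right) = -7018$)
$Z - \frac{-9636 + R{\left(135 \right)}}{48^{2} - 902} = -7018 - \frac{-9636 + \left(-31 + 135\right)}{48^{2} - 902} = -7018 - \frac{-9636 + 104}{2304 - 902} = -7018 - - \frac{9532}{1402} = -7018 - \left(-9532\right) \frac{1}{1402} = -7018 - - \frac{4766}{701} = -7018 + \frac{4766}{701} = - \frac{4914852}{701}$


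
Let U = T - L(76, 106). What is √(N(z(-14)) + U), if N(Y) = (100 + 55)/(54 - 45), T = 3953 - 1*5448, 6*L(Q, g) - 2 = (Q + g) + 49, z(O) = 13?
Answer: I*√54598/6 ≈ 38.944*I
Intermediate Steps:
L(Q, g) = 17/2 + Q/6 + g/6 (L(Q, g) = ⅓ + ((Q + g) + 49)/6 = ⅓ + (49 + Q + g)/6 = ⅓ + (49/6 + Q/6 + g/6) = 17/2 + Q/6 + g/6)
T = -1495 (T = 3953 - 5448 = -1495)
N(Y) = 155/9
U = -9203/6 (U = -1495 - (17/2 + (⅙)*76 + (⅙)*106) = -1495 - (17/2 + 38/3 + 53/3) = -1495 - 1*233/6 = -1495 - 233/6 = -9203/6 ≈ -1533.8)
√(N(z(-14)) + U) = √(155/9 - 9203/6) = √(-27299/18) = I*√54598/6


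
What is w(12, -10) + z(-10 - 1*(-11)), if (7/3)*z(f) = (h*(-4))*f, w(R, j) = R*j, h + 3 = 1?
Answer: -816/7 ≈ -116.57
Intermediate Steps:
h = -2 (h = -3 + 1 = -2)
z(f) = 24*f/7 (z(f) = 3*((-2*(-4))*f)/7 = 3*(8*f)/7 = 24*f/7)
w(12, -10) + z(-10 - 1*(-11)) = 12*(-10) + 24*(-10 - 1*(-11))/7 = -120 + 24*(-10 + 11)/7 = -120 + (24/7)*1 = -120 + 24/7 = -816/7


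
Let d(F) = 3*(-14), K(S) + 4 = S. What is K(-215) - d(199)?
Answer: -177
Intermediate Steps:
K(S) = -4 + S
d(F) = -42
K(-215) - d(199) = (-4 - 215) - 1*(-42) = -219 + 42 = -177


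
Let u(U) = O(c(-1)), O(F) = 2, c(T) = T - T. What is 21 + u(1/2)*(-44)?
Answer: -67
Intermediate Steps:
c(T) = 0
u(U) = 2
21 + u(1/2)*(-44) = 21 + 2*(-44) = 21 - 88 = -67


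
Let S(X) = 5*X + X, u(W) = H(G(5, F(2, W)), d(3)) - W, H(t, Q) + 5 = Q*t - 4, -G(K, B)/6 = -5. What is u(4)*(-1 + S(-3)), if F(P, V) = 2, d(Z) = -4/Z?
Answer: 1007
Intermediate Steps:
G(K, B) = 30 (G(K, B) = -6*(-5) = 30)
H(t, Q) = -9 + Q*t (H(t, Q) = -5 + (Q*t - 4) = -5 + (-4 + Q*t) = -9 + Q*t)
u(W) = -49 - W (u(W) = (-9 - 4/3*30) - W = (-9 - 40) - W = -49 - W)
S(X) = 6*X
u(4)*(-1 + S(-3)) = (-49 - 1*4)*(-1 + 6*(-3)) = (-49 - 4)*(-1 - 18) = -53*(-19) = 1007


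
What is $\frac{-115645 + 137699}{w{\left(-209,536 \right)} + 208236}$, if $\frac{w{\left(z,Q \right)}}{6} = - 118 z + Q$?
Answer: $\frac{11027}{179712} \approx 0.061359$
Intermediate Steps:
$w{\left(z,Q \right)} = - 708 z + 6 Q$ ($w{\left(z,Q \right)} = 6 \left(- 118 z + Q\right) = 6 \left(Q - 118 z\right) = - 708 z + 6 Q$)
$\frac{-115645 + 137699}{w{\left(-209,536 \right)} + 208236} = \frac{-115645 + 137699}{\left(\left(-708\right) \left(-209\right) + 6 \cdot 536\right) + 208236} = \frac{22054}{\left(147972 + 3216\right) + 208236} = \frac{22054}{151188 + 208236} = \frac{22054}{359424} = 22054 \cdot \frac{1}{359424} = \frac{11027}{179712}$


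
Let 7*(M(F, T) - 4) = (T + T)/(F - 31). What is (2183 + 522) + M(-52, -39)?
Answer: 1574007/581 ≈ 2709.1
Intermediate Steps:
M(F, T) = 4 + 2*T/(7*(-31 + F)) (M(F, T) = 4 + ((T + T)/(F - 31))/7 = 4 + ((2*T)/(-31 + F))/7 = 4 + (2*T/(-31 + F))/7 = 4 + 2*T/(7*(-31 + F)))
(2183 + 522) + M(-52, -39) = (2183 + 522) + 2*(-434 - 39 + 14*(-52))/(7*(-31 - 52)) = 2705 + (2/7)*(-434 - 39 - 728)/(-83) = 2705 + (2/7)*(-1/83)*(-1201) = 2705 + 2402/581 = 1574007/581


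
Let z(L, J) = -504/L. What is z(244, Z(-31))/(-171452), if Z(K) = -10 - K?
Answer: 63/5229286 ≈ 1.2048e-5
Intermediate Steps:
z(244, Z(-31))/(-171452) = -504/244/(-171452) = -504*1/244*(-1/171452) = -126/61*(-1/171452) = 63/5229286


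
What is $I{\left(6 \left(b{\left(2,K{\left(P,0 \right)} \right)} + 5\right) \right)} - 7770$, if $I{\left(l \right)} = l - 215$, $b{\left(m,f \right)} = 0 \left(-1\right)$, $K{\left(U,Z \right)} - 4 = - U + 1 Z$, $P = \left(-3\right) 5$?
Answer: $-7955$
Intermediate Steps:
$P = -15$
$K{\left(U,Z \right)} = 4 + Z - U$ ($K{\left(U,Z \right)} = 4 - \left(U - Z\right) = 4 + Z - U$)
$b{\left(m,f \right)} = 0$
$I{\left(l \right)} = -215 + l$
$I{\left(6 \left(b{\left(2,K{\left(P,0 \right)} \right)} + 5\right) \right)} - 7770 = \left(-215 + 6 \left(0 + 5\right)\right) - 7770 = \left(-215 + 6 \cdot 5\right) - 7770 = \left(-215 + 30\right) - 7770 = -185 - 7770 = -7955$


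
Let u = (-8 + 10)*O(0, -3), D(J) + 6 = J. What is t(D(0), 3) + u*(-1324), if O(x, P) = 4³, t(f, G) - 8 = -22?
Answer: -169486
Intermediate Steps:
D(J) = -6 + J
t(f, G) = -14 (t(f, G) = 8 - 22 = -14)
O(x, P) = 64
u = 128 (u = (-8 + 10)*64 = 2*64 = 128)
t(D(0), 3) + u*(-1324) = -14 + 128*(-1324) = -14 - 169472 = -169486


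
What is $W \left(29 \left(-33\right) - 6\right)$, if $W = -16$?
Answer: $15408$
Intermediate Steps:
$W \left(29 \left(-33\right) - 6\right) = - 16 \left(29 \left(-33\right) - 6\right) = - 16 \left(-957 - 6\right) = \left(-16\right) \left(-963\right) = 15408$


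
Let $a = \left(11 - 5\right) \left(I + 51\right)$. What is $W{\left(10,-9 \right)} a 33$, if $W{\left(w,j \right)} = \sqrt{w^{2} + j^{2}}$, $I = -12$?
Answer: $7722 \sqrt{181} \approx 1.0389 \cdot 10^{5}$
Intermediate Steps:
$W{\left(w,j \right)} = \sqrt{j^{2} + w^{2}}$
$a = 234$ ($a = \left(11 - 5\right) \left(-12 + 51\right) = 6 \cdot 39 = 234$)
$W{\left(10,-9 \right)} a 33 = \sqrt{\left(-9\right)^{2} + 10^{2}} \cdot 234 \cdot 33 = \sqrt{81 + 100} \cdot 234 \cdot 33 = \sqrt{181} \cdot 234 \cdot 33 = 234 \sqrt{181} \cdot 33 = 7722 \sqrt{181}$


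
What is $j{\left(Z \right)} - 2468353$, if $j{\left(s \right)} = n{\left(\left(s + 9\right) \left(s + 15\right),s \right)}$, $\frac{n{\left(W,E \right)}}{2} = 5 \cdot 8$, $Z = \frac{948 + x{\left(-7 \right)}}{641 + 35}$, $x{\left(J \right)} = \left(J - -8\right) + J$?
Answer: $-2468273$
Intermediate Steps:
$x{\left(J \right)} = 8 + 2 J$ ($x{\left(J \right)} = \left(J + 8\right) + J = \left(8 + J\right) + J = 8 + 2 J$)
$Z = \frac{471}{338}$ ($Z = \frac{948 + \left(8 + 2 \left(-7\right)\right)}{641 + 35} = \frac{948 + \left(8 - 14\right)}{676} = \left(948 - 6\right) \frac{1}{676} = 942 \cdot \frac{1}{676} = \frac{471}{338} \approx 1.3935$)
$n{\left(W,E \right)} = 80$ ($n{\left(W,E \right)} = 2 \cdot 5 \cdot 8 = 2 \cdot 40 = 80$)
$j{\left(s \right)} = 80$
$j{\left(Z \right)} - 2468353 = 80 - 2468353 = -2468273$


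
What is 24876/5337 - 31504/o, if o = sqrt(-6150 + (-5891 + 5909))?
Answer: 2764/593 + 15752*I*sqrt(1533)/1533 ≈ 4.661 + 402.31*I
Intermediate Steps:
o = 2*I*sqrt(1533) (o = sqrt(-6150 + 18) = sqrt(-6132) = 2*I*sqrt(1533) ≈ 78.307*I)
24876/5337 - 31504/o = 24876/5337 - 31504*(-I*sqrt(1533)/3066) = 24876*(1/5337) - (-15752)*I*sqrt(1533)/1533 = 2764/593 + 15752*I*sqrt(1533)/1533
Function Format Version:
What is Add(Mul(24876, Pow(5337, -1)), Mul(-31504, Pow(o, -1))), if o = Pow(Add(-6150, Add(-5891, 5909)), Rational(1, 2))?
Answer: Add(Rational(2764, 593), Mul(Rational(15752, 1533), I, Pow(1533, Rational(1, 2)))) ≈ Add(4.6610, Mul(402.31, I))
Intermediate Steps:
o = Mul(2, I, Pow(1533, Rational(1, 2))) (o = Pow(Add(-6150, 18), Rational(1, 2)) = Pow(-6132, Rational(1, 2)) = Mul(2, I, Pow(1533, Rational(1, 2))) ≈ Mul(78.307, I))
Add(Mul(24876, Pow(5337, -1)), Mul(-31504, Pow(o, -1))) = Add(Mul(24876, Pow(5337, -1)), Mul(-31504, Pow(Mul(2, I, Pow(1533, Rational(1, 2))), -1))) = Add(Mul(24876, Rational(1, 5337)), Mul(-31504, Mul(Rational(-1, 3066), I, Pow(1533, Rational(1, 2))))) = Add(Rational(2764, 593), Mul(Rational(15752, 1533), I, Pow(1533, Rational(1, 2))))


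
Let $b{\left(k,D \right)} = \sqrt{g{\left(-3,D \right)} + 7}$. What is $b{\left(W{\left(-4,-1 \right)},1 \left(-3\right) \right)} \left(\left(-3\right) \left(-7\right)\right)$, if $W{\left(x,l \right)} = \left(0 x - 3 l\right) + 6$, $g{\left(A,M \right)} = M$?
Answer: $42$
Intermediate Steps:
$W{\left(x,l \right)} = 6 - 3 l$ ($W{\left(x,l \right)} = \left(0 - 3 l\right) + 6 = - 3 l + 6 = 6 - 3 l$)
$b{\left(k,D \right)} = \sqrt{7 + D}$ ($b{\left(k,D \right)} = \sqrt{D + 7} = \sqrt{7 + D}$)
$b{\left(W{\left(-4,-1 \right)},1 \left(-3\right) \right)} \left(\left(-3\right) \left(-7\right)\right) = \sqrt{7 + 1 \left(-3\right)} \left(\left(-3\right) \left(-7\right)\right) = \sqrt{7 - 3} \cdot 21 = \sqrt{4} \cdot 21 = 2 \cdot 21 = 42$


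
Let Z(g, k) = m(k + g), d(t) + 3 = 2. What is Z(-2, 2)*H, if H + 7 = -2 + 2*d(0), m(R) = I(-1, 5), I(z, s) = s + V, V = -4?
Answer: -11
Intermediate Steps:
d(t) = -1 (d(t) = -3 + 2 = -1)
I(z, s) = -4 + s (I(z, s) = s - 4 = -4 + s)
m(R) = 1 (m(R) = -4 + 5 = 1)
H = -11 (H = -7 + (-2 + 2*(-1)) = -7 + (-2 - 2) = -7 - 4 = -11)
Z(g, k) = 1
Z(-2, 2)*H = 1*(-11) = -11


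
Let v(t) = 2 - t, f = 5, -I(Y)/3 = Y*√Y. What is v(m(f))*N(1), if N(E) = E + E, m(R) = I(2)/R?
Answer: 4 + 12*√2/5 ≈ 7.3941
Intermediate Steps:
I(Y) = -3*Y^(3/2) (I(Y) = -3*Y*√Y = -3*Y^(3/2))
m(R) = -6*√2/R (m(R) = (-6*√2)/R = -6*√2/R)
N(E) = 2*E
v(m(f))*N(1) = (2 - (-6)*√2/5)*(2*1) = (2 - (-6)*√2/5)*2 = (2 + 6*√2/5)*2 = 4 + 12*√2/5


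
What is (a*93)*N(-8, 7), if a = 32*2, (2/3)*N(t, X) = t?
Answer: -71424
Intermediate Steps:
N(t, X) = 3*t/2
a = 64
(a*93)*N(-8, 7) = (64*93)*((3/2)*(-8)) = 5952*(-12) = -71424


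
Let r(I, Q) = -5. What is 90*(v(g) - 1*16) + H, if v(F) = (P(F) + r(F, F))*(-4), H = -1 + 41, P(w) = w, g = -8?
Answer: 3280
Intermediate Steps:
H = 40
v(F) = 20 - 4*F (v(F) = (F - 5)*(-4) = (-5 + F)*(-4) = 20 - 4*F)
90*(v(g) - 1*16) + H = 90*((20 - 4*(-8)) - 1*16) + 40 = 90*((20 + 32) - 16) + 40 = 90*(52 - 16) + 40 = 90*36 + 40 = 3240 + 40 = 3280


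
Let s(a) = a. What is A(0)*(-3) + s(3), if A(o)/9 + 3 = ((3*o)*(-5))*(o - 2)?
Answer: 84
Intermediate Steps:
A(o) = -27 - 135*o*(-2 + o) (A(o) = -27 + 9*(((3*o)*(-5))*(o - 2)) = -27 + 9*((-15*o)*(-2 + o)) = -27 + 9*(-15*o*(-2 + o)) = -27 - 135*o*(-2 + o))
A(0)*(-3) + s(3) = (-27 - 135*0² + 270*0)*(-3) + 3 = (-27 - 135*0 + 0)*(-3) + 3 = (-27 + 0 + 0)*(-3) + 3 = -27*(-3) + 3 = 81 + 3 = 84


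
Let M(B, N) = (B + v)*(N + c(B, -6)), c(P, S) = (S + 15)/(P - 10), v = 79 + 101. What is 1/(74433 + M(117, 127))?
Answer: 107/12002937 ≈ 8.9145e-6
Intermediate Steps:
v = 180
c(P, S) = (15 + S)/(-10 + P)
M(B, N) = (180 + B)*(N + 9/(-10 + B)) (M(B, N) = (B + 180)*(N + (15 - 6)/(-10 + B)) = (180 + B)*(N + 9/(-10 + B)))
1/(74433 + M(117, 127)) = 1/(74433 + (1620 + 9*117 + 127*(-10 + 117)*(180 + 117))/(-10 + 117)) = 1/(74433 + (1620 + 1053 + 127*107*297)/107) = 1/(74433 + (1620 + 1053 + 4035933)/107) = 1/(74433 + (1/107)*4038606) = 1/(74433 + 4038606/107) = 1/(12002937/107) = 107/12002937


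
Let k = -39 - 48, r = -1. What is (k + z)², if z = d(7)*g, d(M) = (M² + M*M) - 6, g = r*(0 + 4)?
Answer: 207025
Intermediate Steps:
k = -87
g = -4 (g = -(0 + 4) = -1*4 = -4)
d(M) = -6 + 2*M² (d(M) = (M² + M²) - 6 = 2*M² - 6 = -6 + 2*M²)
z = -368 (z = (-6 + 2*7²)*(-4) = (-6 + 2*49)*(-4) = (-6 + 98)*(-4) = 92*(-4) = -368)
(k + z)² = (-87 - 368)² = (-455)² = 207025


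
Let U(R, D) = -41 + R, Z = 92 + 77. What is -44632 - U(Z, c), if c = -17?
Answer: -44760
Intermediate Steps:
Z = 169
-44632 - U(Z, c) = -44632 - (-41 + 169) = -44632 - 1*128 = -44632 - 128 = -44760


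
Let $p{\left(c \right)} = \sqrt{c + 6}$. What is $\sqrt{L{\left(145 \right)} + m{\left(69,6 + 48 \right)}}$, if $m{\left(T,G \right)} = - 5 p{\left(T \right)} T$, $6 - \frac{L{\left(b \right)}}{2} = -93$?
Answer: $\sqrt{198 - 1725 \sqrt{3}} \approx 52.818 i$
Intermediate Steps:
$L{\left(b \right)} = 198$ ($L{\left(b \right)} = 12 - -186 = 12 + 186 = 198$)
$p{\left(c \right)} = \sqrt{6 + c}$
$m{\left(T,G \right)} = - 5 T \sqrt{6 + T}$ ($m{\left(T,G \right)} = - 5 \sqrt{6 + T} T = - 5 T \sqrt{6 + T}$)
$\sqrt{L{\left(145 \right)} + m{\left(69,6 + 48 \right)}} = \sqrt{198 - 345 \sqrt{6 + 69}} = \sqrt{198 - 345 \sqrt{75}} = \sqrt{198 - 345 \cdot 5 \sqrt{3}} = \sqrt{198 - 1725 \sqrt{3}}$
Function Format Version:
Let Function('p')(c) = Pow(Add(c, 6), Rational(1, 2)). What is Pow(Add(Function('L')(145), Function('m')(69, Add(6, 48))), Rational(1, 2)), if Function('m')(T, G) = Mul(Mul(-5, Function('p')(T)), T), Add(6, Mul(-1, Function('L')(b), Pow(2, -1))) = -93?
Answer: Pow(Add(198, Mul(-1725, Pow(3, Rational(1, 2)))), Rational(1, 2)) ≈ Mul(52.818, I)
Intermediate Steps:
Function('L')(b) = 198 (Function('L')(b) = Add(12, Mul(-2, -93)) = Add(12, 186) = 198)
Function('p')(c) = Pow(Add(6, c), Rational(1, 2))
Function('m')(T, G) = Mul(-5, T, Pow(Add(6, T), Rational(1, 2))) (Function('m')(T, G) = Mul(Mul(-5, Pow(Add(6, T), Rational(1, 2))), T) = Mul(-5, T, Pow(Add(6, T), Rational(1, 2))))
Pow(Add(Function('L')(145), Function('m')(69, Add(6, 48))), Rational(1, 2)) = Pow(Add(198, Mul(-5, 69, Pow(Add(6, 69), Rational(1, 2)))), Rational(1, 2)) = Pow(Add(198, Mul(-5, 69, Pow(75, Rational(1, 2)))), Rational(1, 2)) = Pow(Add(198, Mul(-5, 69, Mul(5, Pow(3, Rational(1, 2))))), Rational(1, 2)) = Pow(Add(198, Mul(-1725, Pow(3, Rational(1, 2)))), Rational(1, 2))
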